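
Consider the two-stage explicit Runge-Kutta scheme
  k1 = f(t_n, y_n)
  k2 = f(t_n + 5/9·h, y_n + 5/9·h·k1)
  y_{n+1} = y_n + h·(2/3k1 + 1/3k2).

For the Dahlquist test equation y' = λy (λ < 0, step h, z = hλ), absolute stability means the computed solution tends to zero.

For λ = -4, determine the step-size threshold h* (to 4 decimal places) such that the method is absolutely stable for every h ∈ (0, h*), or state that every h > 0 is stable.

Set f=λy, z=hλ:
  k1=λy_n ⇒ h·k1=z·y_n;  k2=λ(1+5/9z)y_n ⇒ h·k2=z(1+5/9z)y_n
  y_{n+1}/y_n = 1 + 2/3z + 1/3z(1+5/9z) = 1 + z + 5/27z²
  R(z) = 1 + z + 5/27z².

Solve |R(x)|<1 on ℝ⁻.
x=-0.42: |R|=0.6127
R=1: x+5/27x²=0 ⇒ x=−27/5=-5.4000; min R=1−1/(4·5/27)=-0.3500>−1
Confirm numerically:
  x=-4.869: |R|=0.52121 <1
  x=-3.599: |R|=0.20033 <1
  x=-3.463: |R|=0.24219 <1
  x=-3.072: |R|=0.32437 <1
  x=-5.936: |R|=1.58920 >1
  x=-5.663: |R|=1.27581 >1
So |R|<1 on (-5.4000, 0).

(-5.4000,0); λ=-4 ⇒ h* = (27/5)/4 = 1.3500.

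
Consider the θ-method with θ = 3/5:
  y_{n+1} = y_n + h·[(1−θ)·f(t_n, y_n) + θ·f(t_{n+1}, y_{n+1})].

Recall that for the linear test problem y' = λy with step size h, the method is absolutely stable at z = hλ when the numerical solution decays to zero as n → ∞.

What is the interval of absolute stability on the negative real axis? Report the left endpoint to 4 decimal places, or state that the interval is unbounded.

Set f=λy, z=hλ:
  y_{n+1} = y_n + z·[2/5·y_n + 3/5·y_{n+1}] ⇒ (1 − 3/5z)y_{n+1} = (1 + 2/5z)y_n
  ⇒ R(z) = (1 + 2/5z)/(1 − 3/5z).

Need |R(x)|<1, x<0.
x=-0.55: |R|=0.5865
x=-2: |R|=0.0909
x=-10: |R|=0.4286
x=-100: |R|=0.6393
θ=3/5≥1/2 ⇒ |1+2/5x|<|1−3/5x| ∀x<0 ⇒ unbounded interval.

unbounded; (−∞, 0).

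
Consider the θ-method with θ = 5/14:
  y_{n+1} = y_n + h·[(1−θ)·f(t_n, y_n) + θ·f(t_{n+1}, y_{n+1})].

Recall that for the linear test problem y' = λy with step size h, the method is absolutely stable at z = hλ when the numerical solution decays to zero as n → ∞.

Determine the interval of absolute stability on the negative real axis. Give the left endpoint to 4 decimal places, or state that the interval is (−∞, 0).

On y'=λy, z=hλ:
  y_{n+1} = y_n + z·[9/14·y_n + 5/14·y_{n+1}] ⇒ (1 − 5/14z)y_{n+1} = (1 + 9/14z)y_n
  R(z) = (1 + 9/14z)/(1 − 5/14z).

Solve |R(x)|<1 on ℝ⁻.
x=-0.69: |R|=0.4464
R=−1: 1+9/14x = −1+5/14x ⇒ -2/7x=2 ⇒ x=2/(-2/7)=-7.0000
Confirm numerically:
  x=-5.515: |R|=0.85713 <1
  x=-4.152: |R|=0.67227 <1
  x=-3.916: |R|=0.63264 <1
  x=-3.011: |R|=0.45083 <1
  x=-7.542: |R|=1.04193 >1
  x=-7.465: |R|=1.03624 >1
So |R|<1 on (-7.0000, 0).

(-7.0000, 0).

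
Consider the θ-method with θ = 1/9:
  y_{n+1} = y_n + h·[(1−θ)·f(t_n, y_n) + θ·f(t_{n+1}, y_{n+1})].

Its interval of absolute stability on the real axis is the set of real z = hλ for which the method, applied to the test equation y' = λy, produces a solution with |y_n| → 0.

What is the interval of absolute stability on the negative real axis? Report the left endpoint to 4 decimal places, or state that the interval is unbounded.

(-2.5714, 0).

Test eqn y'=λy, z=hλ:
  y_{n+1} = y_n + z·[8/9·y_n + 1/9·y_{n+1}] ⇒ (1 − 1/9z)y_{n+1} = (1 + 8/9z)y_n
  so R(z) = (1 + 8/9z)/(1 − 1/9z).

Find x<0 with |R(x)|<1.
x=-0.52: |R|=0.5084
R=−1: 1+8/9x = −1+1/9x ⇒ -7/9x=2 ⇒ x=2/(-7/9)=-2.5714
Confirm numerically:
  x=-2.039: |R|=0.66238 <1
  x=-1.640: |R|=0.38722 <1
  x=-1.495: |R|=0.28204 <1
  x=-1.211: |R|=0.06738 <1
  x=-2.870: |R|=1.17607 >1
  x=-2.652: |R|=1.04840 >1
  x=-2.648: |R|=1.04602 >1
So |R|<1 on (-2.5714, 0).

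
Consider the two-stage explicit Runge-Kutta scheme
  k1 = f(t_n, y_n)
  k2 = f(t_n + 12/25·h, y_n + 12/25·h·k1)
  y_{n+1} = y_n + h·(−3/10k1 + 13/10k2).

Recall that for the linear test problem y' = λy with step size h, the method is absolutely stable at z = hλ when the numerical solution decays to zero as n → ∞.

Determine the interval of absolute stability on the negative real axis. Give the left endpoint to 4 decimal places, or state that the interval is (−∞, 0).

(-1.6026, 0).

With y'=λy (z=hλ):
  k1=λy_n ⇒ h·k1=z·y_n;  k2=λ(1+12/25z)y_n ⇒ h·k2=z(1+12/25z)y_n
  y_{n+1}/y_n = 1 − 3/10z + 13/10z(1+12/25z) = 1 + z + 78/125z²
  Hence R(z) = 1 + z + 78/125z².

Solve |R(x)|<1 on ℝ⁻.
x=-1.56: |R|=0.9586
R=1: x+78/125x²=0 ⇒ x=−125/78=-1.6026; min R=1−1/(4·78/125)=0.5994>−1
Confirm numerically:
  x=-1.253: |R|=0.72669 <1
  x=-1.150: |R|=0.67524 <1
  x=-0.961: |R|=0.61528 <1
  x=-0.788: |R|=0.59947 <1
  x=-2.013: |R|=1.51555 >1
  x=-1.825: |R|=1.25331 >1
Stable set (-1.6026, 0).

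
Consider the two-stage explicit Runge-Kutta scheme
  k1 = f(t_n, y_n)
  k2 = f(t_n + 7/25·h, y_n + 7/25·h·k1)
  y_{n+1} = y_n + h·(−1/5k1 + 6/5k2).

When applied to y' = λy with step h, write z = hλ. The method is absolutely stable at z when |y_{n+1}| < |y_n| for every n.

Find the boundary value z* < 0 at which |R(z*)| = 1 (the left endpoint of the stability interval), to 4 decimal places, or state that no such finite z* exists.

On y'=λy, z=hλ:
  k1=λy_n ⇒ h·k1=z·y_n;  k2=λ(1+7/25z)y_n ⇒ h·k2=z(1+7/25z)y_n
  y_{n+1}/y_n = 1 − 1/5z + 6/5z(1+7/25z) = 1 + z + 42/125z²
  so R(z) = 1 + z + 42/125z².

Solve |R(x)|<1 on ℝ⁻.
x=-1.56: |R|=0.2577
R=1: x+42/125x²=0 ⇒ x=−125/42=-2.9762; min R=1−1/(4·42/125)=0.2560>−1
Confirm numerically:
  x=-2.854: |R|=0.88283 <1
  x=-2.574: |R|=0.65216 <1
  x=-2.412: |R|=0.54276 <1
  x=-1.954: |R|=0.32889 <1
  x=-3.574: |R|=1.71789 >1
  x=-3.317: |R|=1.37984 >1
  x=-3.271: |R|=1.32401 >1
Stable set (-2.9762, 0).

z* = -2.9762.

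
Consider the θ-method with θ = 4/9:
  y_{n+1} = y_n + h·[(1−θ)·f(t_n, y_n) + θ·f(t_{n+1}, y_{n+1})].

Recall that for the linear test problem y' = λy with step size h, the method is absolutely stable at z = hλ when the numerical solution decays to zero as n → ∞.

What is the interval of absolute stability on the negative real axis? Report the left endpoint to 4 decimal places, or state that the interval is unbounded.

With y'=λy (z=hλ):
  y_{n+1} = y_n + z·[5/9·y_n + 4/9·y_{n+1}] ⇒ (1 − 4/9z)y_{n+1} = (1 + 5/9z)y_n
  Hence R(z) = (1 + 5/9z)/(1 − 4/9z).

Boundary: |R(x)|=1, x<0.
x=-1.35: |R|=0.1562
R=−1: 1+5/9x = −1+4/9x ⇒ -1/9x=2 ⇒ x=2/(-1/9)=-18.0000
Confirm numerically:
  x=-16.912: |R|=0.98581 <1
  x=-15.824: |R|=0.96990 <1
  x=-15.288: |R|=0.96134 <1
  x=-18.573: |R|=1.00688 >1
  x=-18.321: |R|=1.00390 >1
Stable set (-18.0000, 0).

(-18.0000, 0).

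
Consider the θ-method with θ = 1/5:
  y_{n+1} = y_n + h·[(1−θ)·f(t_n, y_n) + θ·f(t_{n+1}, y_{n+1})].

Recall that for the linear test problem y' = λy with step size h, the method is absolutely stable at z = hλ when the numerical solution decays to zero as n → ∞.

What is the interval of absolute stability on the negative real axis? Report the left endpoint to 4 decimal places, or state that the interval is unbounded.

Test eqn y'=λy, z=hλ:
  y_{n+1} = y_n + z·[4/5·y_n + 1/5·y_{n+1}] ⇒ (1 − 1/5z)y_{n+1} = (1 + 4/5z)y_n
  so R(z) = (1 + 4/5z)/(1 − 1/5z).

Boundary: |R(x)|=1, x<0.
x=-1.21: |R|=0.0258
R=−1: 1+4/5x = −1+1/5x ⇒ -3/5x=2 ⇒ x=2/(-3/5)=-3.3333
Confirm numerically:
  x=-2.837: |R|=0.81000 <1
  x=-2.713: |R|=0.75872 <1
  x=-2.410: |R|=0.62618 <1
  x=-1.575: |R|=0.19772 <1
  x=-3.842: |R|=1.17259 >1
  x=-3.675: |R|=1.11816 >1
Interval (-3.3333, 0).

(-3.3333, 0).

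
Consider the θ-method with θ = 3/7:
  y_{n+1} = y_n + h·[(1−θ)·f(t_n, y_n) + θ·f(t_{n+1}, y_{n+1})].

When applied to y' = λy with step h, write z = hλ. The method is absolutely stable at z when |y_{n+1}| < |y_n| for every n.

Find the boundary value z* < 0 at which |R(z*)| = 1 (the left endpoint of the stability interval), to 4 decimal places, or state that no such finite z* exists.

With y'=λy (z=hλ):
  y_{n+1} = y_n + z·[4/7·y_n + 3/7·y_{n+1}] ⇒ (1 − 3/7z)y_{n+1} = (1 + 4/7z)y_n
  so R(z) = (1 + 4/7z)/(1 − 3/7z).

Find x<0 with |R(x)|<1.
x=-1.13: |R|=0.2387
R=−1: 1+4/7x = −1+3/7x ⇒ -1/7x=2 ⇒ x=2/(-1/7)=-14.0000
Confirm numerically:
  x=-12.893: |R|=0.97577 <1
  x=-10.887: |R|=0.92151 <1
  x=-9.541: |R|=0.87483 <1
  x=-7.658: |R|=0.78842 <1
  x=-14.487: |R|=1.00965 >1
  x=-14.348: |R|=1.00695 >1
Stable set (-14.0000, 0).

z* = -14.0000.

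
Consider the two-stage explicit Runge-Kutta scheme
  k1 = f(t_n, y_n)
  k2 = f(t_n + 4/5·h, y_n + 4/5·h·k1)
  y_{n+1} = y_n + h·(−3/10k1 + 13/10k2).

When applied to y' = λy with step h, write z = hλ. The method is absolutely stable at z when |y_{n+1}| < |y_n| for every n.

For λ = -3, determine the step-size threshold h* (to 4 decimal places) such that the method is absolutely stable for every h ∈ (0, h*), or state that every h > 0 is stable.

On y'=λy, z=hλ:
  k1=λy_n ⇒ h·k1=z·y_n;  k2=λ(1+4/5z)y_n ⇒ h·k2=z(1+4/5z)y_n
  y_{n+1}/y_n = 1 − 3/10z + 13/10z(1+4/5z) = 1 + z + 26/25z²
  R(z) = 1 + z + 26/25z².

Need |R(x)|<1, x<0.
x=-0.68: |R|=0.8009
R=1: x+26/25x²=0 ⇒ x=−25/26=-0.9615; min R=1−1/(4·26/25)=0.7596>−1
Confirm numerically:
  x=-0.931: |R|=0.97043 <1
  x=-0.857: |R|=0.90683 <1
  x=-0.738: |R|=0.82843 <1
  x=-1.153: |R|=1.22959 >1
  x=-1.038: |R|=1.08254 >1
Interval (-0.9615, 0).

(-0.9615,0); λ=-3 ⇒ h* = (25/26)/3 = 0.3205.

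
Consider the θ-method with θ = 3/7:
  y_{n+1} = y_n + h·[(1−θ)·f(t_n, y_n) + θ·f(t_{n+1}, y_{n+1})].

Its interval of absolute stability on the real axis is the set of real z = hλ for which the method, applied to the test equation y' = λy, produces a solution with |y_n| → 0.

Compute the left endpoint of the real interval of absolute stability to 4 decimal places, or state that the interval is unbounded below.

left endpoint -14.0000.

On y'=λy, z=hλ:
  y_{n+1} = y_n + z·[4/7·y_n + 3/7·y_{n+1}] ⇒ (1 − 3/7z)y_{n+1} = (1 + 4/7z)y_n
  so R(z) = (1 + 4/7z)/(1 − 3/7z).

Find x<0 with |R(x)|<1.
x=-0.52: |R|=0.5748
R=−1: 1+4/7x = −1+3/7x ⇒ -1/7x=2 ⇒ x=2/(-1/7)=-14.0000
Confirm numerically:
  x=-13.275: |R|=0.98452 <1
  x=-6.582: |R|=0.72265 <1
  x=-6.141: |R|=0.69087 <1
  x=-14.423: |R|=1.00841 >1
  x=-14.272: |R|=1.00546 >1
Interval (-14.0000, 0).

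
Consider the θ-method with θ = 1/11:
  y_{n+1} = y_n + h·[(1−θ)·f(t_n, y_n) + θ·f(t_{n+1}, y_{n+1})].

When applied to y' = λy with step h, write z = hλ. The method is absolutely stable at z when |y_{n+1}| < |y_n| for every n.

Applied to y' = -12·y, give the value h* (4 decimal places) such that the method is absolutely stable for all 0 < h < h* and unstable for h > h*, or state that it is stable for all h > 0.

(-2.4444,0); λ=-12 ⇒ h* = (22/9)/12 = 0.2037.

With y'=λy (z=hλ):
  y_{n+1} = y_n + z·[10/11·y_n + 1/11·y_{n+1}] ⇒ (1 − 1/11z)y_{n+1} = (1 + 10/11z)y_n
  ⇒ R(z) = (1 + 10/11z)/(1 − 1/11z).

Find x<0 with |R(x)|<1.
x=-1.42: |R|=0.2576
R=−1: 1+10/11x = −1+1/11x ⇒ -9/11x=2 ⇒ x=2/(-9/11)=-2.4444
Confirm numerically:
  x=-2.190: |R|=0.82638 <1
  x=-1.488: |R|=0.31070 <1
  x=-1.434: |R|=0.26862 <1
  x=-1.211: |R|=0.09090 <1
  x=-2.683: |R|=1.15691 >1
  x=-2.608: |R|=1.10817 >1
  x=-2.530: |R|=1.05691 >1
So |R|<1 on (-2.4444, 0).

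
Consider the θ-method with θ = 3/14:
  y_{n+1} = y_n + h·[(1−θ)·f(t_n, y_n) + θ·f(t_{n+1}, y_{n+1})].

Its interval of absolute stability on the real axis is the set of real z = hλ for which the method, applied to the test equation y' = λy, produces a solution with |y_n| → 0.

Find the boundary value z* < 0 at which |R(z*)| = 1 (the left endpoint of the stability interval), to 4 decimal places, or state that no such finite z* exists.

z* = -3.5000.

On y'=λy, z=hλ:
  y_{n+1} = y_n + z·[11/14·y_n + 3/14·y_{n+1}] ⇒ (1 − 3/14z)y_{n+1} = (1 + 11/14z)y_n
  Hence R(z) = (1 + 11/14z)/(1 − 3/14z).

Boundary: |R(x)|=1, x<0.
x=-1.77: |R|=0.2833
R=−1: 1+11/14x = −1+3/14x ⇒ -4/7x=2 ⇒ x=2/(-4/7)=-3.5000
Confirm numerically:
  x=-2.681: |R|=0.70276 <1
  x=-2.389: |R|=0.58010 <1
  x=-2.263: |R|=0.52398 <1
  x=-3.952: |R|=1.13985 >1
  x=-3.911: |R|=1.12777 >1
So |R|<1 on (-3.5000, 0).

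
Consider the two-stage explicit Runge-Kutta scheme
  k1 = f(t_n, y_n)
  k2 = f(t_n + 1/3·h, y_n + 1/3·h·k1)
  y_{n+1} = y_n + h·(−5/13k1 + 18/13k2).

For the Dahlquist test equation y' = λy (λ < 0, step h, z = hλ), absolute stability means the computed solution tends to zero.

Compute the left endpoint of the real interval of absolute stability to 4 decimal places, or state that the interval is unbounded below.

z* = -2.1667.

With y'=λy (z=hλ):
  k1=λy_n ⇒ h·k1=z·y_n;  k2=λ(1+1/3z)y_n ⇒ h·k2=z(1+1/3z)y_n
  y_{n+1}/y_n = 1 − 5/13z + 18/13z(1+1/3z) = 1 + z + 6/13z²
  so R(z) = 1 + z + 6/13z².

Boundary: |R(x)|=1, x<0.
x=-1.37: |R|=0.4963
R=1: x+6/13x²=0 ⇒ x=−13/6=-2.1667; min R=1−1/(4·6/13)=0.4583>−1
Confirm numerically:
  x=-1.329: |R|=0.48619 <1
  x=-1.068: |R|=0.45844 <1
  x=-0.934: |R|=0.46863 <1
  x=-2.705: |R|=1.67209 >1
  x=-2.556: |R|=1.45929 >1
So |R|<1 on (-2.1667, 0).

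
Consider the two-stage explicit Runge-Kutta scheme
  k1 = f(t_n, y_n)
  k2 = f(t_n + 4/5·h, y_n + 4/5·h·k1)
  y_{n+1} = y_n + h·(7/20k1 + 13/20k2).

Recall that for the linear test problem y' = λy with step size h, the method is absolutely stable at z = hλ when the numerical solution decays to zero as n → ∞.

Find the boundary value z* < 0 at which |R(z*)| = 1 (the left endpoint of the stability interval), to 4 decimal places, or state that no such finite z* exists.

Test eqn y'=λy, z=hλ:
  k1=λy_n ⇒ h·k1=z·y_n;  k2=λ(1+4/5z)y_n ⇒ h·k2=z(1+4/5z)y_n
  y_{n+1}/y_n = 1 + 7/20z + 13/20z(1+4/5z) = 1 + z + 13/25z²
  ⇒ R(z) = 1 + z + 13/25z².

Boundary: |R(x)|=1, x<0.
x=-1.71: |R|=0.8105
R=1: x+13/25x²=0 ⇒ x=−25/13=-1.9231; min R=1−1/(4·13/25)=0.5192>−1
Confirm numerically:
  x=-1.845: |R|=0.92509 <1
  x=-1.354: |R|=0.59932 <1
  x=-1.264: |R|=0.56680 <1
  x=-2.433: |R|=1.64513 >1
  x=-2.399: |R|=1.59370 >1
  x=-2.337: |R|=1.50302 >1
Stable set (-1.9231, 0).

left endpoint -1.9231.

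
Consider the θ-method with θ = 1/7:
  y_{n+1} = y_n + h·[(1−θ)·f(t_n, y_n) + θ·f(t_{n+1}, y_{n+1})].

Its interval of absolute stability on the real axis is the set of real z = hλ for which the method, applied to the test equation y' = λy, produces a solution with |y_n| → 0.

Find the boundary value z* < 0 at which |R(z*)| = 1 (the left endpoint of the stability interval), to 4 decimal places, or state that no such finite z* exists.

On y'=λy, z=hλ:
  y_{n+1} = y_n + z·[6/7·y_n + 1/7·y_{n+1}] ⇒ (1 − 1/7z)y_{n+1} = (1 + 6/7z)y_n
  ⇒ R(z) = (1 + 6/7z)/(1 − 1/7z).

Boundary: |R(x)|=1, x<0.
x=-0.99: |R|=0.1327
R=−1: 1+6/7x = −1+1/7x ⇒ -5/7x=2 ⇒ x=2/(-5/7)=-2.8000
Confirm numerically:
  x=-1.894: |R|=0.49067 <1
  x=-1.639: |R|=0.32805 <1
  x=-1.157: |R|=0.00711 <1
  x=-1.152: |R|=0.01079 <1
  x=-3.120: |R|=1.15810 >1
  x=-3.004: |R|=1.10196 >1
Stable set (-2.8000, 0).

left endpoint -2.8000.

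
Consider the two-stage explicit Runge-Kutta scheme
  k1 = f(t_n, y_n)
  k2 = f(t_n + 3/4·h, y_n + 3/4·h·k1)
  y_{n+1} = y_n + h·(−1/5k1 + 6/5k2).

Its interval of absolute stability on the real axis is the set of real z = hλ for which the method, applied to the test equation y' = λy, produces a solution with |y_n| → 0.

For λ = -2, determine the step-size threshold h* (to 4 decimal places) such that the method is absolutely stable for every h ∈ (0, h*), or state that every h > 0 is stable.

On y'=λy, z=hλ:
  k1=λy_n ⇒ h·k1=z·y_n;  k2=λ(1+3/4z)y_n ⇒ h·k2=z(1+3/4z)y_n
  y_{n+1}/y_n = 1 − 1/5z + 6/5z(1+3/4z) = 1 + z + 9/10z²
  Hence R(z) = 1 + z + 9/10z².

Need |R(x)|<1, x<0.
x=-1.12: |R|=1.0090
R=1: x+9/10x²=0 ⇒ x=−10/9=-1.1111; min R=1−1/(4·9/10)=0.7222>−1
Confirm numerically:
  x=-1.051: |R|=0.94314 <1
  x=-0.901: |R|=0.82962 <1
  x=-0.729: |R|=0.74930 <1
  x=-0.647: |R|=0.72975 <1
  x=-1.581: |R|=1.66860 >1
  x=-1.494: |R|=1.51483 >1
So |R|<1 on (-1.1111, 0).

(-1.1111,0); λ=-2 ⇒ h* = (10/9)/2 = 0.5556.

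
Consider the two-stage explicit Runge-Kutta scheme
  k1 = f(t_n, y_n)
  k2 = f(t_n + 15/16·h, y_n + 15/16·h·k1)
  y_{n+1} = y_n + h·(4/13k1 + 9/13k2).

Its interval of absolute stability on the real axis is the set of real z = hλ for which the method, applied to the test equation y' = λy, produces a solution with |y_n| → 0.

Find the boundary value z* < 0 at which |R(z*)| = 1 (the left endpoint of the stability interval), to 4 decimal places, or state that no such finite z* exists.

Test eqn y'=λy, z=hλ:
  k1=λy_n ⇒ h·k1=z·y_n;  k2=λ(1+15/16z)y_n ⇒ h·k2=z(1+15/16z)y_n
  y_{n+1}/y_n = 1 + 4/13z + 9/13z(1+15/16z) = 1 + z + 135/208z²
  R(z) = 1 + z + 135/208z².

Need |R(x)|<1, x<0.
x=-1.22: |R|=0.7460
R=1: x+135/208x²=0 ⇒ x=−208/135=-1.5407; min R=1−1/(4·135/208)=0.6148>−1
Confirm numerically:
  x=-1.213: |R|=0.74198 <1
  x=-1.115: |R|=0.69190 <1
  x=-0.649: |R|=0.62438 <1
  x=-1.849: |R|=1.36993 >1
  x=-1.838: |R|=1.35461 >1
  x=-1.639: |R|=1.10453 >1
Interval (-1.5407, 0).

z* = -1.5407.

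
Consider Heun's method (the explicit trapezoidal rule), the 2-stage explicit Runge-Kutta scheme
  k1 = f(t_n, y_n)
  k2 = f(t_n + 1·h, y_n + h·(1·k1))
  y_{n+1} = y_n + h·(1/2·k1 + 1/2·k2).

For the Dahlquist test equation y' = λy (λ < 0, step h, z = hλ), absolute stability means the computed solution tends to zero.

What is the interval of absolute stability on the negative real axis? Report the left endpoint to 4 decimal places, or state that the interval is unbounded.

z∈(-2.0000,0).

With y'=λy (z=hλ):
  order 2, 2-stage ⇒ R(z)=1+z+z^2/2
  (e.g. R(-1.24)=0.52880, |R|=0.52880)

Solve |R(x)|<1 on ℝ⁻.
x=-1.24: |R|=0.5288
|R(-2)|=1.0000 |R(-1.96)|=0.9608 |R(-1.34)|=0.5578
Bisect:
  x_lo=-2.6057 |R|=1.7891  x_hi=-0.1705 |R|=0.8440
  mid=-1.38809 |R|=0.57531 →hi
  mid=-1.99687 |R|=0.99688 →hi
  mid=-2.30127 |R|=1.34665 →lo
  mid=-2.14907 |R|=1.16018 →lo
  mid=-2.07297 |R|=1.07563 →lo
  mid=-2.03492 |R|=1.03553 →lo
  mid=-2.01590 |R|=1.01602 →lo
  mid=-2.00639 |R|=1.00641 →lo
  mid=-2.00163 |R|=1.00163 →lo
  ...
  [-2.00014,-2.00000] ⇒ x*=-2.0000
Interval (-2.0000, 0).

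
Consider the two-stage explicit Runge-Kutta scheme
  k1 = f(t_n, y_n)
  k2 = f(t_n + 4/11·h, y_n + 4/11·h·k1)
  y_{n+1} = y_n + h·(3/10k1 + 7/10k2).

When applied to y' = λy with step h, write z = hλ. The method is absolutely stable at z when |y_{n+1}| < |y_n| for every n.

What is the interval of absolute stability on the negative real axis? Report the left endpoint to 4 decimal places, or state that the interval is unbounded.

(-3.9286, 0).

With y'=λy (z=hλ):
  k1=λy_n ⇒ h·k1=z·y_n;  k2=λ(1+4/11z)y_n ⇒ h·k2=z(1+4/11z)y_n
  y_{n+1}/y_n = 1 + 3/10z + 7/10z(1+4/11z) = 1 + z + 14/55z²
  R(z) = 1 + z + 14/55z².

Boundary: |R(x)|=1, x<0.
x=-1.15: |R|=0.1866
R=1: x+14/55x²=0 ⇒ x=−55/14=-3.9286; min R=1−1/(4·14/55)=0.0179>−1
Confirm numerically:
  x=-3.739: |R|=0.81958 <1
  x=-3.687: |R|=0.77328 <1
  x=-2.208: |R|=0.03298 <1
  x=-1.717: |R|=0.03342 <1
  x=-4.168: |R|=1.25402 >1
  x=-4.068: |R|=1.14438 >1
  x=-3.964: |R|=1.03575 >1
So |R|<1 on (-3.9286, 0).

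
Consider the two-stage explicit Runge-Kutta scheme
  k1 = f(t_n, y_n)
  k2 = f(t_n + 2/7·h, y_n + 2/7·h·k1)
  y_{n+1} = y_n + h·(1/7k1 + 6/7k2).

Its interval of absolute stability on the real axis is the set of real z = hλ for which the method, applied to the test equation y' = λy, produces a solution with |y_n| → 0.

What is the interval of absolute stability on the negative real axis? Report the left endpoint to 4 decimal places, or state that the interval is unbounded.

On y'=λy, z=hλ:
  k1=λy_n ⇒ h·k1=z·y_n;  k2=λ(1+2/7z)y_n ⇒ h·k2=z(1+2/7z)y_n
  y_{n+1}/y_n = 1 + 1/7z + 6/7z(1+2/7z) = 1 + z + 12/49z²
  R(z) = 1 + z + 12/49z².

Need |R(x)|<1, x<0.
x=-1.69: |R|=0.0095
R=1: x+12/49x²=0 ⇒ x=−49/12=-4.0833; min R=1−1/(4·12/49)=-0.0208>−1
Confirm numerically:
  x=-3.880: |R|=0.80679 <1
  x=-3.434: |R|=0.45392 <1
  x=-2.065: |R|=0.02070 <1
  x=-4.667: |R|=1.66710 >1
  x=-4.183: |R|=1.10210 >1
Interval (-4.0833, 0).

z∈(-4.0833,0).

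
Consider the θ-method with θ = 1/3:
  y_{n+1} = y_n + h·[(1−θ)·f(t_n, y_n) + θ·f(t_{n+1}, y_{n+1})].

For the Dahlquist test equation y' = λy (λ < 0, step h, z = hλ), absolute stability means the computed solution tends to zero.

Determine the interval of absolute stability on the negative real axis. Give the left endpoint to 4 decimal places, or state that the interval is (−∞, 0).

(-6.0000, 0).

With y'=λy (z=hλ):
  y_{n+1} = y_n + z·[2/3·y_n + 1/3·y_{n+1}] ⇒ (1 − 1/3z)y_{n+1} = (1 + 2/3z)y_n
  Hence R(z) = (1 + 2/3z)/(1 − 1/3z).

Need |R(x)|<1, x<0.
x=-0.78: |R|=0.3810
R=−1: 1+2/3x = −1+1/3x ⇒ -1/3x=2 ⇒ x=2/(-1/3)=-6.0000
Confirm numerically:
  x=-5.576: |R|=0.95056 <1
  x=-4.586: |R|=0.81360 <1
  x=-4.141: |R|=0.73967 <1
  x=-2.786: |R|=0.44452 <1
  x=-6.426: |R|=1.04519 >1
  x=-6.327: |R|=1.03506 >1
  x=-6.172: |R|=1.01875 >1
Stable set (-6.0000, 0).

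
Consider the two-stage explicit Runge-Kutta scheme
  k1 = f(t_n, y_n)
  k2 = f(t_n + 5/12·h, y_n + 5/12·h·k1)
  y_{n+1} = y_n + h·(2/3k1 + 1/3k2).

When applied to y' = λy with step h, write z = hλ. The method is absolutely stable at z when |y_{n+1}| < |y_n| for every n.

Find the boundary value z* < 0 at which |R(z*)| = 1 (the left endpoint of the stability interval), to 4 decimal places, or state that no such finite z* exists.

left endpoint -7.2000.

Test eqn y'=λy, z=hλ:
  k1=λy_n ⇒ h·k1=z·y_n;  k2=λ(1+5/12z)y_n ⇒ h·k2=z(1+5/12z)y_n
  y_{n+1}/y_n = 1 + 2/3z + 1/3z(1+5/12z) = 1 + z + 5/36z²
  ⇒ R(z) = 1 + z + 5/36z².

Boundary: |R(x)|=1, x<0.
x=-1.67: |R|=0.2827
R=1: x+5/36x²=0 ⇒ x=−36/5=-7.2000; min R=1−1/(4·5/36)=-0.8000>−1
Confirm numerically:
  x=-6.326: |R|=0.23209 <1
  x=-6.305: |R|=0.21625 <1
  x=-5.943: |R|=0.03755 <1
  x=-4.085: |R|=0.76733 <1
  x=-7.528: |R|=1.34294 >1
  x=-7.419: |R|=1.22566 >1
Interval (-7.2000, 0).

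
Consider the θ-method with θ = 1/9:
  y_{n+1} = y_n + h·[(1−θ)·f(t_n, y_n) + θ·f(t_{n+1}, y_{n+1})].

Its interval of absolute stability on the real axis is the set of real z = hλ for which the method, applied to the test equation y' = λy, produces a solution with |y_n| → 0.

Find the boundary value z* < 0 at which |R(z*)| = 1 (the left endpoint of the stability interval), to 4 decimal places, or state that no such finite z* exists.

z* = -2.5714.

On y'=λy, z=hλ:
  y_{n+1} = y_n + z·[8/9·y_n + 1/9·y_{n+1}] ⇒ (1 − 1/9z)y_{n+1} = (1 + 8/9z)y_n
  ⇒ R(z) = (1 + 8/9z)/(1 − 1/9z).

Boundary: |R(x)|=1, x<0.
x=-0.8: |R|=0.2653
R=−1: 1+8/9x = −1+1/9x ⇒ -7/9x=2 ⇒ x=2/(-7/9)=-2.5714
Confirm numerically:
  x=-2.463: |R|=0.93379 <1
  x=-1.923: |R|=0.58445 <1
  x=-1.427: |R|=0.23171 <1
  x=-2.928: |R|=1.20926 >1
  x=-2.685: |R|=1.06804 >1
  x=-2.632: |R|=1.03645 >1
Interval (-2.5714, 0).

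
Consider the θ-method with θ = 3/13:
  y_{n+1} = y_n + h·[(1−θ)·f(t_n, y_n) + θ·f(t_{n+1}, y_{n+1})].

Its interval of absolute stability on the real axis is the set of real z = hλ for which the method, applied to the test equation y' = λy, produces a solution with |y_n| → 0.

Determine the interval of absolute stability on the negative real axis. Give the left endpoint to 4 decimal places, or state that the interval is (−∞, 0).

Set f=λy, z=hλ:
  y_{n+1} = y_n + z·[10/13·y_n + 3/13·y_{n+1}] ⇒ (1 − 3/13z)y_{n+1} = (1 + 10/13z)y_n
  Hence R(z) = (1 + 10/13z)/(1 − 3/13z).

Boundary: |R(x)|=1, x<0.
x=-1.21: |R|=0.0541
R=−1: 1+10/13x = −1+3/13x ⇒ -7/13x=2 ⇒ x=2/(-7/13)=-3.7143
Confirm numerically:
  x=-3.262: |R|=0.86106 <1
  x=-2.298: |R|=0.50166 <1
  x=-1.495: |R|=0.11152 <1
  x=-3.989: |R|=1.07702 >1
  x=-3.914: |R|=1.05650 >1
  x=-3.742: |R|=1.00801 >1
So |R|<1 on (-3.7143, 0).

z∈(-3.7143,0).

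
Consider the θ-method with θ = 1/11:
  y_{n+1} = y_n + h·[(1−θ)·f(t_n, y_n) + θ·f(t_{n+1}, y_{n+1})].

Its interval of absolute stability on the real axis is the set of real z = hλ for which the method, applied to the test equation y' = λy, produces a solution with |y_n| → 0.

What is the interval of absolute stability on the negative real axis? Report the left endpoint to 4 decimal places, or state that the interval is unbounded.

(-2.4444, 0).

Test eqn y'=λy, z=hλ:
  y_{n+1} = y_n + z·[10/11·y_n + 1/11·y_{n+1}] ⇒ (1 − 1/11z)y_{n+1} = (1 + 10/11z)y_n
  Hence R(z) = (1 + 10/11z)/(1 − 1/11z).

Need |R(x)|<1, x<0.
x=-1.57: |R|=0.3739
R=−1: 1+10/11x = −1+1/11x ⇒ -9/11x=2 ⇒ x=2/(-9/11)=-2.4444
Confirm numerically:
  x=-2.142: |R|=0.79288 <1
  x=-2.050: |R|=0.72797 <1
  x=-1.951: |R|=0.65709 <1
  x=-1.028: |R|=0.05986 <1
  x=-2.940: |R|=1.31994 >1
  x=-2.851: |R|=1.26417 >1
  x=-2.504: |R|=1.03969 >1
So |R|<1 on (-2.4444, 0).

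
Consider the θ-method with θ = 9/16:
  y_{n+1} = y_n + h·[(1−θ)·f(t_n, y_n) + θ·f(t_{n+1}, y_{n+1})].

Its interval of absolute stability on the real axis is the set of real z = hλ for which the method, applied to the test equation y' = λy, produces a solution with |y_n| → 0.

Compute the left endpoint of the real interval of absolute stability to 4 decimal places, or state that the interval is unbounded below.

On y'=λy, z=hλ:
  y_{n+1} = y_n + z·[7/16·y_n + 9/16·y_{n+1}] ⇒ (1 − 9/16z)y_{n+1} = (1 + 7/16z)y_n
  so R(z) = (1 + 7/16z)/(1 − 9/16z).

Find x<0 with |R(x)|<1.
x=-1.35: |R|=0.2327
x=-2: |R|=0.0588
x=-10: |R|=0.5094
x=-100: |R|=0.7467
θ=9/16≥1/2 ⇒ |1+7/16x|<|1−9/16x| ∀x<0 ⇒ unbounded interval.

interval (−∞, 0).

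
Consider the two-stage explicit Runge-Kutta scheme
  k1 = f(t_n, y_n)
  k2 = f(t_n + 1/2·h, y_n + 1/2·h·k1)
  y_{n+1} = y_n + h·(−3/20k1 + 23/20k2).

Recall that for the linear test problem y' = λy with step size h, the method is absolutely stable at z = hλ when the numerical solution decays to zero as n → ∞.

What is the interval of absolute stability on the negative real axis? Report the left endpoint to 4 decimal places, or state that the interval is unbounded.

z∈(-1.7391,0).

On y'=λy, z=hλ:
  k1=λy_n ⇒ h·k1=z·y_n;  k2=λ(1+1/2z)y_n ⇒ h·k2=z(1+1/2z)y_n
  y_{n+1}/y_n = 1 − 3/20z + 23/20z(1+1/2z) = 1 + z + 23/40z²
  ⇒ R(z) = 1 + z + 23/40z².

Boundary: |R(x)|=1, x<0.
x=-1.59: |R|=0.8637
R=1: x+23/40x²=0 ⇒ x=−40/23=-1.7391; min R=1−1/(4·23/40)=0.5652>−1
Confirm numerically:
  x=-1.111: |R|=0.59873 <1
  x=-0.929: |R|=0.56725 <1
  x=-0.773: |R|=0.57058 <1
  x=-1.888: |R|=1.16161 >1
  x=-1.770: |R|=1.03142 >1
So |R|<1 on (-1.7391, 0).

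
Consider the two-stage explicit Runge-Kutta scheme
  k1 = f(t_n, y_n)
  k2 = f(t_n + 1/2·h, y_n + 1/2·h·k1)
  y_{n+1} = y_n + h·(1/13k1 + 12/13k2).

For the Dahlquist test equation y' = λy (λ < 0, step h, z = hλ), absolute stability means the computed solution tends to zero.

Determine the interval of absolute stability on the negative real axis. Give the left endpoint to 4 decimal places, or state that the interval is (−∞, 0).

(-2.1667, 0).

Set f=λy, z=hλ:
  k1=λy_n ⇒ h·k1=z·y_n;  k2=λ(1+1/2z)y_n ⇒ h·k2=z(1+1/2z)y_n
  y_{n+1}/y_n = 1 + 1/13z + 12/13z(1+1/2z) = 1 + z + 6/13z²
  Hence R(z) = 1 + z + 6/13z².

Find x<0 with |R(x)|<1.
x=-0.93: |R|=0.4692
R=1: x+6/13x²=0 ⇒ x=−13/6=-2.1667; min R=1−1/(4·6/13)=0.4583>−1
Confirm numerically:
  x=-2.010: |R|=0.85466 <1
  x=-1.511: |R|=0.54275 <1
  x=-1.274: |R|=0.47511 <1
  x=-2.433: |R|=1.29907 >1
  x=-2.390: |R|=1.24635 >1
  x=-2.341: |R|=1.18836 >1
Interval (-2.1667, 0).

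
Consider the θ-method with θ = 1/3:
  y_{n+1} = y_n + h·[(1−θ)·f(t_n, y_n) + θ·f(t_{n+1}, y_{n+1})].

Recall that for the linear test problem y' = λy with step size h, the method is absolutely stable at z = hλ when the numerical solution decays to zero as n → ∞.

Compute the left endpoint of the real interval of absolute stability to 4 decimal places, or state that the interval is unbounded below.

With y'=λy (z=hλ):
  y_{n+1} = y_n + z·[2/3·y_n + 1/3·y_{n+1}] ⇒ (1 − 1/3z)y_{n+1} = (1 + 2/3z)y_n
  so R(z) = (1 + 2/3z)/(1 − 1/3z).

Find x<0 with |R(x)|<1.
x=-1.53: |R|=0.0132
R=−1: 1+2/3x = −1+1/3x ⇒ -1/3x=2 ⇒ x=2/(-1/3)=-6.0000
Confirm numerically:
  x=-5.753: |R|=0.97178 <1
  x=-5.208: |R|=0.90351 <1
  x=-3.616: |R|=0.63966 <1
  x=-3.066: |R|=0.51632 <1
  x=-6.549: |R|=1.05749 >1
  x=-6.043: |R|=1.00476 >1
Stable set (-6.0000, 0).

left endpoint -6.0000.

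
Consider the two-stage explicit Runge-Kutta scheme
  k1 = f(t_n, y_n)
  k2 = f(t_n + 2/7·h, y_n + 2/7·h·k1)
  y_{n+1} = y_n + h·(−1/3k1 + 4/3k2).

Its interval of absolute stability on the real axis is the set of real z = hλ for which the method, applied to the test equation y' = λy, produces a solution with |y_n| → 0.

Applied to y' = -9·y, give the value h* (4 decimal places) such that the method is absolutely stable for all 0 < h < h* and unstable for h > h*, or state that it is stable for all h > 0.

(-2.6250,0); λ=-9 ⇒ h* = (21/8)/9 = 0.2917.

On y'=λy, z=hλ:
  k1=λy_n ⇒ h·k1=z·y_n;  k2=λ(1+2/7z)y_n ⇒ h·k2=z(1+2/7z)y_n
  y_{n+1}/y_n = 1 − 1/3z + 4/3z(1+2/7z) = 1 + z + 8/21z²
  so R(z) = 1 + z + 8/21z².

Find x<0 with |R(x)|<1.
x=-1.57: |R|=0.3690
R=1: x+8/21x²=0 ⇒ x=−21/8=-2.6250; min R=1−1/(4·8/21)=0.3438>−1
Confirm numerically:
  x=-2.346: |R|=0.75065 <1
  x=-1.936: |R|=0.49185 <1
  x=-1.847: |R|=0.45258 <1
  x=-1.593: |R|=0.37372 <1
  x=-2.841: |R|=1.23377 >1
  x=-2.770: |R|=1.15301 >1
So |R|<1 on (-2.6250, 0).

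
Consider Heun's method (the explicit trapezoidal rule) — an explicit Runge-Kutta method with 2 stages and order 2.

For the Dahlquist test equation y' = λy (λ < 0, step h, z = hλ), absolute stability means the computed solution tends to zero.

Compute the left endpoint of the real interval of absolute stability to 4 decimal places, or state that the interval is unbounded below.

With y'=λy (z=hλ):
  order 2, 2-stage ⇒ R(z)=1+z+z^2/2
  (e.g. R(-1)=0.50000, |R|=0.50000)

Solve |R(x)|<1 on ℝ⁻.
x=-1: |R|=0.5000
|R(-1.92)|=0.9232 |R(-1.83)|=0.8445 |R(-1.29)|=0.5421
Bisect:
  x_lo=-2.6083 |R|=1.7934  x_hi=-0.2738 |R|=0.7637
  mid=-1.44106 |R|=0.59727 →hi
  mid=-2.02471 |R|=1.02501 →lo
  mid=-1.73288 |R|=0.76856 →hi
  mid=-1.87879 |R|=0.88614 →hi
  mid=-1.95175 |R|=0.95291 →hi
  mid=-1.98823 |R|=0.98830 →hi
  mid=-2.00647 |R|=1.00649 →lo
  mid=-1.99735 |R|=0.99735 →hi
  mid=-2.00191 |R|=1.00191 →lo
  ...
  [-2.00005,-1.99991] ⇒ x*=-2.0000
Stable set (-2.0000, 0).

z* = -2.0000.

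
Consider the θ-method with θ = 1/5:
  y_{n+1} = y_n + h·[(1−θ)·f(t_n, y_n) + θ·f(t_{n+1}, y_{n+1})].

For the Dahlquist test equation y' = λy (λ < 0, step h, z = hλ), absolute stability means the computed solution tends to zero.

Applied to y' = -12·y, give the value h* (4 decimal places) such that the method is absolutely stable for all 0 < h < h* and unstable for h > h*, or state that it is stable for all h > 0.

(-3.3333,0); λ=-12 ⇒ h* = (10/3)/12 = 0.2778.

Test eqn y'=λy, z=hλ:
  y_{n+1} = y_n + z·[4/5·y_n + 1/5·y_{n+1}] ⇒ (1 − 1/5z)y_{n+1} = (1 + 4/5z)y_n
  so R(z) = (1 + 4/5z)/(1 − 1/5z).

Boundary: |R(x)|=1, x<0.
x=-1.23: |R|=0.0128
R=−1: 1+4/5x = −1+1/5x ⇒ -3/5x=2 ⇒ x=2/(-3/5)=-3.3333
Confirm numerically:
  x=-3.155: |R|=0.93440 <1
  x=-2.717: |R|=0.76040 <1
  x=-1.713: |R|=0.27588 <1
  x=-3.743: |R|=1.14057 >1
  x=-3.695: |R|=1.12478 >1
  x=-3.370: |R|=1.01314 >1
Interval (-3.3333, 0).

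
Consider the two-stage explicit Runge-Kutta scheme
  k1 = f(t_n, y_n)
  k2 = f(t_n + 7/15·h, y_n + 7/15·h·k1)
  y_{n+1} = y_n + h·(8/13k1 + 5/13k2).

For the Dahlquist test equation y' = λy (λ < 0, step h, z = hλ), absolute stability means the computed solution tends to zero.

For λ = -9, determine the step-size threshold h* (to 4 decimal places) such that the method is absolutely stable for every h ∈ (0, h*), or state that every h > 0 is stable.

(-5.5714,0); λ=-9 ⇒ h* = (39/7)/9 = 0.6190.

With y'=λy (z=hλ):
  k1=λy_n ⇒ h·k1=z·y_n;  k2=λ(1+7/15z)y_n ⇒ h·k2=z(1+7/15z)y_n
  y_{n+1}/y_n = 1 + 8/13z + 5/13z(1+7/15z) = 1 + z + 7/39z²
  so R(z) = 1 + z + 7/39z².

Boundary: |R(x)|=1, x<0.
x=-0.37: |R|=0.6546
R=1: x+7/39x²=0 ⇒ x=−39/7=-5.5714; min R=1−1/(4·7/39)=-0.3929>−1
Confirm numerically:
  x=-4.599: |R|=0.19730 <1
  x=-4.274: |R|=0.00471 <1
  x=-4.201: |R|=0.03334 <1
  x=-3.708: |R|=0.24018 <1
  x=-6.165: |R|=1.65681 >1
  x=-5.713: |R|=1.14517 >1
Stable set (-5.5714, 0).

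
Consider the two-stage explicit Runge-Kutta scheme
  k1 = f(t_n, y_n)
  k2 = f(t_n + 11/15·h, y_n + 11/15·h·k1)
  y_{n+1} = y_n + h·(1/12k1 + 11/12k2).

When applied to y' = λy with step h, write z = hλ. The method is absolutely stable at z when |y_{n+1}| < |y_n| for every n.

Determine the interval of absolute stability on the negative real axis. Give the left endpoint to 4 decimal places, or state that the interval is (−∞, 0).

On y'=λy, z=hλ:
  k1=λy_n ⇒ h·k1=z·y_n;  k2=λ(1+11/15z)y_n ⇒ h·k2=z(1+11/15z)y_n
  y_{n+1}/y_n = 1 + 1/12z + 11/12z(1+11/15z) = 1 + z + 121/180z²
  Hence R(z) = 1 + z + 121/180z².

Solve |R(x)|<1 on ℝ⁻.
x=-0.67: |R|=0.6318
R=1: x+121/180x²=0 ⇒ x=−180/121=-1.4876; min R=1−1/(4·121/180)=0.6281>−1
Confirm numerically:
  x=-1.117: |R|=0.72172 <1
  x=-0.984: |R|=0.66688 <1
  x=-0.759: |R|=0.62825 <1
  x=-1.950: |R|=1.60613 >1
  x=-1.731: |R|=1.28322 >1
  x=-1.616: |R|=1.13948 >1
So |R|<1 on (-1.4876, 0).

z∈(-1.4876,0).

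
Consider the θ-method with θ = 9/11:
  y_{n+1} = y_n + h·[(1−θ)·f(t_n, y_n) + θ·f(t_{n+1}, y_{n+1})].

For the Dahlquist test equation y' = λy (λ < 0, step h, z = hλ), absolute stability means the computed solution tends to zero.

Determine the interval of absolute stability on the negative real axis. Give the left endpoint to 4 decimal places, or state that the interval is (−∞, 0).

With y'=λy (z=hλ):
  y_{n+1} = y_n + z·[2/11·y_n + 9/11·y_{n+1}] ⇒ (1 − 9/11z)y_{n+1} = (1 + 2/11z)y_n
  ⇒ R(z) = (1 + 2/11z)/(1 − 9/11z).

Need |R(x)|<1, x<0.
x=-0.99: |R|=0.4530
x=-2: |R|=0.2414
x=-10: |R|=0.0891
x=-100: |R|=0.2075
θ=9/11≥1/2 ⇒ |1+2/11x|<|1−9/11x| ∀x<0 ⇒ interval (−∞,0).

unbounded; (−∞, 0).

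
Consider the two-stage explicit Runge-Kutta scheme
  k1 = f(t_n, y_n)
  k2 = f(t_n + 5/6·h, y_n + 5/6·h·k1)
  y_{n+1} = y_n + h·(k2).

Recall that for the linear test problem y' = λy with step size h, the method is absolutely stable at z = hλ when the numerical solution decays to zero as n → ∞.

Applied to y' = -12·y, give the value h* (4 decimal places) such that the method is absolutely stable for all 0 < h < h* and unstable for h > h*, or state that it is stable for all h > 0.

Set f=λy, z=hλ:
  k1=λy_n ⇒ h·k1=z·y_n;  k2=λ(1+5/6z)y_n ⇒ h·k2=z(1+5/6z)y_n
  y_{n+1}/y_n = 1 + z(1+5/6z) = 1 + z + 5/6z²
  R(z) = 1 + z + 5/6z².

Solve |R(x)|<1 on ℝ⁻.
x=-1.77: |R|=1.8408
R=1: x+5/6x²=0 ⇒ x=−6/5=-1.2000; min R=1−1/(4·5/6)=0.7000>−1
Confirm numerically:
  x=-0.937: |R|=0.79464 <1
  x=-0.929: |R|=0.79020 <1
  x=-0.848: |R|=0.75125 <1
  x=-0.685: |R|=0.70602 <1
  x=-1.673: |R|=1.65944 >1
  x=-1.557: |R|=1.46321 >1
  x=-1.456: |R|=1.31061 >1
Interval (-1.2000, 0).

(-1.2000,0); λ=-12 ⇒ h* = (6/5)/12 = 0.1000.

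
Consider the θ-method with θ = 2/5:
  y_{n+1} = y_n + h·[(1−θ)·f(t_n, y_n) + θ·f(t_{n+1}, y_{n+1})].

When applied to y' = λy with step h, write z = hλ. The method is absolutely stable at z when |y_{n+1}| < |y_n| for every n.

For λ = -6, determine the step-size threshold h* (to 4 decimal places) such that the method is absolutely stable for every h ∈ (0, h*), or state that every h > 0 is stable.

(-10.0000,0); λ=-6 ⇒ h* = (10)/6 = 1.6667.

Set f=λy, z=hλ:
  y_{n+1} = y_n + z·[3/5·y_n + 2/5·y_{n+1}] ⇒ (1 − 2/5z)y_{n+1} = (1 + 3/5z)y_n
  R(z) = (1 + 3/5z)/(1 − 2/5z).

Solve |R(x)|<1 on ℝ⁻.
x=-0.95: |R|=0.3116
R=−1: 1+3/5x = −1+2/5x ⇒ -1/5x=2 ⇒ x=2/(-1/5)=-10.0000
Confirm numerically:
  x=-9.916: |R|=0.99662 <1
  x=-5.455: |R|=0.71433 <1
  x=-4.178: |R|=0.56409 <1
  x=-10.338: |R|=1.01316 >1
  x=-10.103: |R|=1.00409 >1
So |R|<1 on (-10.0000, 0).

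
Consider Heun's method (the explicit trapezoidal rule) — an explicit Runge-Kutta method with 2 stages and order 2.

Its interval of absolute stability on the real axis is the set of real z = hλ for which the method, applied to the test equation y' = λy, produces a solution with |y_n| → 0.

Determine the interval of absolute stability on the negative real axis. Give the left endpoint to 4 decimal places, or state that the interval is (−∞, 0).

Test eqn y'=λy, z=hλ:
  order 2, 2-stage ⇒ R(z)=1+z+z^2/2
  (e.g. R(-1.38)=0.57220, |R|=0.57220)

Need |R(x)|<1, x<0.
x=-1.38: |R|=0.5722
|R(-1.87)|=0.8785 |R(-1.55)|=0.6513 |R(-0.62)|=0.5722
Bisect:
  x_lo=-2.5781 |R|=1.7452  x_hi=-0.0641 |R|=0.9380
  mid=-1.32107 |R|=0.55154 →hi
  mid=-1.94957 |R|=0.95084 →hi
  mid=-2.26382 |R|=1.29862 →lo
  mid=-2.10670 |R|=1.11239 →lo
  mid=-2.02813 |R|=1.02853 →lo
  mid=-1.98885 |R|=0.98891 →hi
  mid=-2.00849 |R|=1.00853 →lo
  mid=-1.99867 |R|=0.99867 →hi
  mid=-2.00358 |R|=1.00359 →lo
  ...
  [-2.00005,-1.99990] ⇒ x*=-2.0000
So |R|<1 on (-2.0000, 0).

(-2.0000, 0).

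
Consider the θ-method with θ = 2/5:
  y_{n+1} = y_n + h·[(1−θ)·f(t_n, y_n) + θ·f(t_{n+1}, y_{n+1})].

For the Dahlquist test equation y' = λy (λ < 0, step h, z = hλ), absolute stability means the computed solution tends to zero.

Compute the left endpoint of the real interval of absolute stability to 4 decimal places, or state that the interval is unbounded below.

On y'=λy, z=hλ:
  y_{n+1} = y_n + z·[3/5·y_n + 2/5·y_{n+1}] ⇒ (1 − 2/5z)y_{n+1} = (1 + 3/5z)y_n
  so R(z) = (1 + 3/5z)/(1 − 2/5z).

Find x<0 with |R(x)|<1.
x=-0.6: |R|=0.5161
R=−1: 1+3/5x = −1+2/5x ⇒ -1/5x=2 ⇒ x=2/(-1/5)=-10.0000
Confirm numerically:
  x=-7.537: |R|=0.87730 <1
  x=-6.411: |R|=0.79862 <1
  x=-5.436: |R|=0.71245 <1
  x=-5.181: |R|=0.68630 <1
  x=-10.574: |R|=1.02195 >1
  x=-10.538: |R|=1.02063 >1
  x=-10.468: |R|=1.01804 >1
Stable set (-10.0000, 0).

z* = -10.0000.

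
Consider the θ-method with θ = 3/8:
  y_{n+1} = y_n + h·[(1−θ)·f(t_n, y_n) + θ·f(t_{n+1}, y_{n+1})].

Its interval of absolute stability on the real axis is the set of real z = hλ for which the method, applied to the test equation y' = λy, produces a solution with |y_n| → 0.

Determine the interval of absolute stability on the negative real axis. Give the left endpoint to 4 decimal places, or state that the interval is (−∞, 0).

With y'=λy (z=hλ):
  y_{n+1} = y_n + z·[5/8·y_n + 3/8·y_{n+1}] ⇒ (1 − 3/8z)y_{n+1} = (1 + 5/8z)y_n
  ⇒ R(z) = (1 + 5/8z)/(1 − 3/8z).

Solve |R(x)|<1 on ℝ⁻.
x=-0.55: |R|=0.5440
R=−1: 1+5/8x = −1+3/8x ⇒ -1/4x=2 ⇒ x=2/(-1/4)=-8.0000
Confirm numerically:
  x=-5.042: |R|=0.74418 <1
  x=-4.297: |R|=0.64549 <1
  x=-3.960: |R|=0.59356 <1
  x=-8.182: |R|=1.01118 >1
  x=-8.051: |R|=1.00317 >1
Stable set (-8.0000, 0).

z∈(-8.0000,0).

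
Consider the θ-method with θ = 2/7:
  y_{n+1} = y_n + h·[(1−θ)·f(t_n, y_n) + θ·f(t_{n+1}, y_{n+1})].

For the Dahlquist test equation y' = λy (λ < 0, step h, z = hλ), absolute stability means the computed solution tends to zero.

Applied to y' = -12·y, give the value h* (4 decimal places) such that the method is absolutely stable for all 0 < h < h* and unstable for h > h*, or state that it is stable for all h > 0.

Test eqn y'=λy, z=hλ:
  y_{n+1} = y_n + z·[5/7·y_n + 2/7·y_{n+1}] ⇒ (1 − 2/7z)y_{n+1} = (1 + 5/7z)y_n
  R(z) = (1 + 5/7z)/(1 − 2/7z).

Find x<0 with |R(x)|<1.
x=-0.63: |R|=0.4661
R=−1: 1+5/7x = −1+2/7x ⇒ -3/7x=2 ⇒ x=2/(-3/7)=-4.6667
Confirm numerically:
  x=-4.535: |R|=0.97542 <1
  x=-3.324: |R|=0.70487 <1
  x=-2.425: |R|=0.43249 <1
  x=-2.040: |R|=0.28881 <1
  x=-5.232: |R|=1.09711 >1
  x=-4.896: |R|=1.04097 >1
  x=-4.692: |R|=1.00464 >1
Stable set (-4.6667, 0).

(-4.6667,0); λ=-12 ⇒ h* = (14/3)/12 = 0.3889.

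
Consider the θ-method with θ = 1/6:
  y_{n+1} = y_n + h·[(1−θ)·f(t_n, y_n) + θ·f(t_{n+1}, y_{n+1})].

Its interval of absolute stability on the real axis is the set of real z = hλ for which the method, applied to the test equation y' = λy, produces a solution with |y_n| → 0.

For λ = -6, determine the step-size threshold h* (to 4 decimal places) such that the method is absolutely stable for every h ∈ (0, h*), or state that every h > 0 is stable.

(-3.0000,0); λ=-6 ⇒ h* = (3)/6 = 0.5000.

Set f=λy, z=hλ:
  y_{n+1} = y_n + z·[5/6·y_n + 1/6·y_{n+1}] ⇒ (1 − 1/6z)y_{n+1} = (1 + 5/6z)y_n
  so R(z) = (1 + 5/6z)/(1 − 1/6z).

Solve |R(x)|<1 on ℝ⁻.
x=-0.45: |R|=0.5814
R=−1: 1+5/6x = −1+1/6x ⇒ -2/3x=2 ⇒ x=2/(-2/3)=-3.0000
Confirm numerically:
  x=-2.033: |R|=0.51849 <1
  x=-2.023: |R|=0.51290 <1
  x=-1.584: |R|=0.25316 <1
  x=-3.176: |R|=1.07672 >1
  x=-3.123: |R|=1.05393 >1
Stable set (-3.0000, 0).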